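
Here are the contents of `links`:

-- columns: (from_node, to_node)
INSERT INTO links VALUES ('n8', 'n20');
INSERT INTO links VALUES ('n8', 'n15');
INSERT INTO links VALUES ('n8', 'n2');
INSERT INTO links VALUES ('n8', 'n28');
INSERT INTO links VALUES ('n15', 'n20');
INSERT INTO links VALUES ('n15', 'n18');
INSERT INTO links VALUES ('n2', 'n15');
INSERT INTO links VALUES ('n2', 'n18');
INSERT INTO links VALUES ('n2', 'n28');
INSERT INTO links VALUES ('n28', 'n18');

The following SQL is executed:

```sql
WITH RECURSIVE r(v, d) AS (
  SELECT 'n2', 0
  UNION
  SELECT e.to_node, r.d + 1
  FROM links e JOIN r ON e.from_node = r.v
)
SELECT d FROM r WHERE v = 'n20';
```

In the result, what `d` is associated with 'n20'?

2

Base: (n2, d=0).
Iteration 1: edges from {n2} -> (n15, d=1), (n18, d=1), (n28, d=1).
Iteration 2: edges from {n15,n18,n28} -> (n18, d=2), (n20, d=2). [UNION drops 1 duplicate row(s)]
Iteration 3: no outgoing edges from {n18,n20}; recursion stops.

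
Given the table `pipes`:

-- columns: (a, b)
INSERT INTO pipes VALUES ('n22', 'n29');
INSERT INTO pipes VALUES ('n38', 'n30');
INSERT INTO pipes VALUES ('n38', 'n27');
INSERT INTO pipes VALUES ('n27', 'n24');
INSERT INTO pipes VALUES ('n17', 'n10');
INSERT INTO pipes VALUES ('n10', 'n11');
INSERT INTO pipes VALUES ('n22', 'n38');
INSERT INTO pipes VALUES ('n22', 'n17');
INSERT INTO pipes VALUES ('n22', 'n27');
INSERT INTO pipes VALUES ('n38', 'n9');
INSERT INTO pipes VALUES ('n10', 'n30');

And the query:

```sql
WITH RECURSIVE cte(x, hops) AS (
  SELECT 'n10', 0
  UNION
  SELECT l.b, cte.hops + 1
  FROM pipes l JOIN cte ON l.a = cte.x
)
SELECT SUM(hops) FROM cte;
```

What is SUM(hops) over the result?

Base: (n10, hops=0).
Iteration 1: edges from {n10} -> (n11, hops=1), (n30, hops=1).
Iteration 2: no outgoing edges from {n11,n30}; recursion stops.
SUM(hops) = 0 + 1 + 1 = 2.

2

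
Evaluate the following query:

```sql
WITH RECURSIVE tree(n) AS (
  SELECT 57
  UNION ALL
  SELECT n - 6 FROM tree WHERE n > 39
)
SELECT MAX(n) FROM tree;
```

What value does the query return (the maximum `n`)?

57

Base: n=57.
Iteration 1: 57 > 39 holds -> n = 57 - 6 = 51.
Iteration 2: 51 > 39 holds -> n = 51 - 6 = 45.
Iteration 3: 45 > 39 holds -> n = 45 - 6 = 39.
Iteration 4: 39 > 39 fails; recursion stops.
n values: 57, 51, 45, 39; the maximum is 57.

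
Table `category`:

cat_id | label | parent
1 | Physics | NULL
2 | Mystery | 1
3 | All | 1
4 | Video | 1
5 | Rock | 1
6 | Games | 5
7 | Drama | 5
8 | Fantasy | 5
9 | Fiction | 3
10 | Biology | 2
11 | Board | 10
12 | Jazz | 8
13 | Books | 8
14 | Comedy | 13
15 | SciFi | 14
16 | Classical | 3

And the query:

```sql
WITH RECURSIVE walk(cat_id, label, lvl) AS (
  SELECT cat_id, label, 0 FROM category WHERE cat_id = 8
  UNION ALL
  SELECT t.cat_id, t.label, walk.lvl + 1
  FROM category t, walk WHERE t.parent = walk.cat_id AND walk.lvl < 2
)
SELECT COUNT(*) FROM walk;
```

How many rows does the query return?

4

Base: cat_id=8 (Fantasy) at lvl 0.
Iteration 1: rows with parent in {8} -> Jazz (id 12, lvl 1), Books (id 13, lvl 1).
Iteration 2: rows with parent in {12,13} -> Comedy (id 14, lvl 2).
Iteration 3: lvl < 2 fails for all current rows; recursion stops.
Total rows emitted: 4.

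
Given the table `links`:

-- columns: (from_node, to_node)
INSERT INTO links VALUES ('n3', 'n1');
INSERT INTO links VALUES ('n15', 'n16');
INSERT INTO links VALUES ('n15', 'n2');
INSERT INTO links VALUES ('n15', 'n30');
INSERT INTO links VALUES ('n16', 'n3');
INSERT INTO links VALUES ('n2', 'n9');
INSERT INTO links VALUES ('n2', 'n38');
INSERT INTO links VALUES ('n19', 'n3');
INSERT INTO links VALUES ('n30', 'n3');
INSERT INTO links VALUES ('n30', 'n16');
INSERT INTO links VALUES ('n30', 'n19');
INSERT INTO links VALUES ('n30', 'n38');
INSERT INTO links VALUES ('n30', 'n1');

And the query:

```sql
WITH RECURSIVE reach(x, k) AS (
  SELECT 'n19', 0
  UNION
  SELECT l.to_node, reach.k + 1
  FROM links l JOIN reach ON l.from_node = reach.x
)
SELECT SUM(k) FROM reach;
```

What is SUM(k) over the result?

Base: (n19, k=0).
Iteration 1: edges from {n19} -> (n3, k=1).
Iteration 2: edges from {n3} -> (n1, k=2).
Iteration 3: no outgoing edges from {n1}; recursion stops.
SUM(k) = 0 + 1 + 2 = 3.

3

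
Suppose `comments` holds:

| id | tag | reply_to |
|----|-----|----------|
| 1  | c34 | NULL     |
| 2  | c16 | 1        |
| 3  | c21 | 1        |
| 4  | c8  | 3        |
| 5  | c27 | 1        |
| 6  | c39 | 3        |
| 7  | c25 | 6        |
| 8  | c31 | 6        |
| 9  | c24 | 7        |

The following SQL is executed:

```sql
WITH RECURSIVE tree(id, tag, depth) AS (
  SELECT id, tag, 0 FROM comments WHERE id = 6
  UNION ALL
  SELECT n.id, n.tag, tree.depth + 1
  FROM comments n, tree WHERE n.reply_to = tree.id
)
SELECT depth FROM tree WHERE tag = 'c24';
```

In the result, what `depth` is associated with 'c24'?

Base: id=6 (c39) at depth 0.
Iteration 1: rows with reply_to in {6} -> c25 (id 7, depth 1), c31 (id 8, depth 1).
Iteration 2: rows with reply_to in {7,8} -> c24 (id 9, depth 2).
Iteration 3: no rows with reply_to in {9}; recursion stops.

2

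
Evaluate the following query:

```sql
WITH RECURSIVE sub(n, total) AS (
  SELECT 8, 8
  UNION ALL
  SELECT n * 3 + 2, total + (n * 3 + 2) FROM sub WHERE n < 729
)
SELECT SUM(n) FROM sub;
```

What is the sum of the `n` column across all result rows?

3270

Base: n=8, total=8.
Iteration 1: 8 < 729 holds -> n = 8 * 3 + 2 = 26, total = 8 + 26 = 34.
Iteration 2: 26 < 729 holds -> n = 26 * 3 + 2 = 80, total = 34 + 80 = 114.
Iteration 3: 80 < 729 holds -> n = 80 * 3 + 2 = 242, total = 114 + 242 = 356.
Iteration 4: 242 < 729 holds -> n = 242 * 3 + 2 = 728, total = 356 + 728 = 1084.
Iteration 5: 728 < 729 holds -> n = 728 * 3 + 2 = 2186, total = 1084 + 2186 = 3270.
Iteration 6: 2186 < 729 fails; recursion stops.
SUM(n) = 8 + 26 + 80 + 242 + 728 + 2186 = 3270.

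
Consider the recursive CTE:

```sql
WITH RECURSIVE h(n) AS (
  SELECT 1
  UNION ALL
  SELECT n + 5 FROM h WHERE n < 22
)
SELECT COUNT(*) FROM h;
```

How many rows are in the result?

6

Base: n=1.
Iteration 1: 1 < 22 holds -> n = 1 + 5 = 6.
Iteration 2: 6 < 22 holds -> n = 6 + 5 = 11.
Iteration 3: 11 < 22 holds -> n = 11 + 5 = 16.
Iteration 4: 16 < 22 holds -> n = 16 + 5 = 21.
Iteration 5: 21 < 22 holds -> n = 21 + 5 = 26.
Iteration 6: 26 < 22 fails; recursion stops.
Total rows emitted: 6.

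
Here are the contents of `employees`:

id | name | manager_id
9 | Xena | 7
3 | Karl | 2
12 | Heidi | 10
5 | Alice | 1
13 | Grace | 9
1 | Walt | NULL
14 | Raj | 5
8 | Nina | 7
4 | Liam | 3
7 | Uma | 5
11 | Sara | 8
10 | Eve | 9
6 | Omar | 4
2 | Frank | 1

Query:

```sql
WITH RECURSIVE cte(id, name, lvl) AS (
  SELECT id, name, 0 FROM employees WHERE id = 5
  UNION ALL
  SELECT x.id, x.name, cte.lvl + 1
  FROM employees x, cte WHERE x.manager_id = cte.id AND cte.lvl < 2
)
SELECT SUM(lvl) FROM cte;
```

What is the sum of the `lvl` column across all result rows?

Base: id=5 (Alice) at lvl 0.
Iteration 1: rows with manager_id in {5} -> Uma (id 7, lvl 1), Raj (id 14, lvl 1).
Iteration 2: rows with manager_id in {7,14} -> Nina (id 8, lvl 2), Xena (id 9, lvl 2).
Iteration 3: lvl < 2 fails for all current rows; recursion stops.
SUM(lvl) = 0 + 1 + 1 + 2 + 2 = 6.

6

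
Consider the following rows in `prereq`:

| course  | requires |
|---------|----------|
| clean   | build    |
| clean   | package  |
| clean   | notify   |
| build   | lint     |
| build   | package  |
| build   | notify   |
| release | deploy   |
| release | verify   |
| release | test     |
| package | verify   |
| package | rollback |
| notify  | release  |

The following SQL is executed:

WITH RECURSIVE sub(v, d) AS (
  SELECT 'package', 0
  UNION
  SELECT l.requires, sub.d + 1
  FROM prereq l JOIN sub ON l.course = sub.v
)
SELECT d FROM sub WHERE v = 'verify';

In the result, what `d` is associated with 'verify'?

1

Base: (package, d=0).
Iteration 1: edges from {package} -> (rollback, d=1), (verify, d=1).
Iteration 2: no outgoing edges from {rollback,verify}; recursion stops.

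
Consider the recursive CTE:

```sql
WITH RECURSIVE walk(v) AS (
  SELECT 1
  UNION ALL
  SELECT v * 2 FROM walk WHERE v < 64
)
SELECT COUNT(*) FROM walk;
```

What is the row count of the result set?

Base: v=1.
Iteration 1: 1 < 64 holds -> v = 1 * 2 = 2.
Iteration 2: 2 < 64 holds -> v = 2 * 2 = 4.
Iteration 3: 4 < 64 holds -> v = 4 * 2 = 8.
Iteration 4: 8 < 64 holds -> v = 8 * 2 = 16.
Iteration 5: 16 < 64 holds -> v = 16 * 2 = 32.
Iteration 6: 32 < 64 holds -> v = 32 * 2 = 64.
Iteration 7: 64 < 64 fails; recursion stops.
Total rows emitted: 7.

7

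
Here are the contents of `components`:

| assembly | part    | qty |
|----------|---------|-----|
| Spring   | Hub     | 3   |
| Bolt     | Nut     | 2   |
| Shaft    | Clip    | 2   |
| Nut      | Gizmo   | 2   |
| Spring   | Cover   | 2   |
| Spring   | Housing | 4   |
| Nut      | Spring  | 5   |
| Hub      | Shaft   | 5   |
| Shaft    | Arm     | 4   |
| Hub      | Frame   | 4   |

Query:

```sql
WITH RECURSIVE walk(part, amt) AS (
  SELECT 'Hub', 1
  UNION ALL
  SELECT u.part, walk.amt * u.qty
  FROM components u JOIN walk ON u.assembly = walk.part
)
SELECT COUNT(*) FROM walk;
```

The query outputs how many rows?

Base: (Hub, amt=1).
Iteration 1: components of {Hub} -> Frame = 1*4 = 4, Shaft = 1*5 = 5.
Iteration 2: components of {Frame,Shaft} -> Arm = 5*4 = 20, Clip = 5*2 = 10.
Iteration 3: no further components; recursion stops.
Total rows emitted: 5.

5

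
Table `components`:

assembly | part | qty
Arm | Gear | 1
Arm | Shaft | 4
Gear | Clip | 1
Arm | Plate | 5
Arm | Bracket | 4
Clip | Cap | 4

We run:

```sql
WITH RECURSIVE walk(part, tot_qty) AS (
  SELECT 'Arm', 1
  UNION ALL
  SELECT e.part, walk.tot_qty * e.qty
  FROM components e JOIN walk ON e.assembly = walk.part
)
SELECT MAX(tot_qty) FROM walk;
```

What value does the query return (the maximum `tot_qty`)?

Base: (Arm, tot_qty=1).
Iteration 1: components of {Arm} -> Bracket = 1*4 = 4, Gear = 1*1 = 1, Plate = 1*5 = 5, Shaft = 1*4 = 4.
Iteration 2: components of {Bracket,Gear,Plate,Shaft} -> Clip = 1*1 = 1.
Iteration 3: components of {Clip} -> Cap = 1*4 = 4.
Iteration 4: no further components; recursion stops.
tot_qty values: 1, 4, 1, 5, 4, 1, 4; the maximum is 5.

5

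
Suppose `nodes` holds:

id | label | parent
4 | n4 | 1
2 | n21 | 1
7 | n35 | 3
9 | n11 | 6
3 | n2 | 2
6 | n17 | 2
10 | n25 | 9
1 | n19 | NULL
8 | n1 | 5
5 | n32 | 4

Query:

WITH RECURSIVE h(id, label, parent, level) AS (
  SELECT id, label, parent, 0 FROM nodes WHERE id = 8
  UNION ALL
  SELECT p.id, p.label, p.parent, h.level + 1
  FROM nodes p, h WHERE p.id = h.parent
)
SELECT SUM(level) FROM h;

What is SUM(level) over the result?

Base: id=8 (n1), parent=5, level 0.
Iteration 1: join on id=5 -> n32 (id 5, parent=4, level 1).
Iteration 2: join on id=4 -> n4 (id 4, parent=1, level 2).
Iteration 3: join on id=1 -> n19 (id 1, parent=NULL, level 3).
Iteration 4: parent is NULL; no match; recursion stops.
SUM(level) = 0 + 1 + 2 + 3 = 6.

6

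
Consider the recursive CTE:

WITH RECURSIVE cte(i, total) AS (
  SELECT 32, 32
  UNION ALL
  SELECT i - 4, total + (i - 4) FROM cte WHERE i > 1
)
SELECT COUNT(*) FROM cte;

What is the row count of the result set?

Base: i=32, total=32.
Iteration 1: 32 > 1 holds -> i = 32 - 4 = 28, total = 32 + 28 = 60.
Iteration 2: 28 > 1 holds -> i = 28 - 4 = 24, total = 60 + 24 = 84.
Iteration 3: 24 > 1 holds -> i = 24 - 4 = 20, total = 84 + 20 = 104.
Iteration 4: 20 > 1 holds -> i = 20 - 4 = 16, total = 104 + 16 = 120.
Iteration 5: 16 > 1 holds -> i = 16 - 4 = 12, total = 120 + 12 = 132.
Iteration 6: 12 > 1 holds -> i = 12 - 4 = 8, total = 132 + 8 = 140.
Iteration 7: 8 > 1 holds -> i = 8 - 4 = 4, total = 140 + 4 = 144.
Iteration 8: 4 > 1 holds -> i = 4 - 4 = 0, total = 144 + 0 = 144.
Iteration 9: 0 > 1 fails; recursion stops.
Total rows emitted: 9.

9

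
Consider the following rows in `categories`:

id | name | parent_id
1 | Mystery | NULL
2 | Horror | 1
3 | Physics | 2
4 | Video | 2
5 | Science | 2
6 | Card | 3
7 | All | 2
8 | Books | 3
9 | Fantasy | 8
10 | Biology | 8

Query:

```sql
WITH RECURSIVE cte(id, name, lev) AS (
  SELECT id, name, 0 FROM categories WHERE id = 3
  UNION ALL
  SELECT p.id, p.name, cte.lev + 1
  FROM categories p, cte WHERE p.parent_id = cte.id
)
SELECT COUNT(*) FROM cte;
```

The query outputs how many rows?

5

Base: id=3 (Physics) at lev 0.
Iteration 1: rows with parent_id in {3} -> Card (id 6, lev 1), Books (id 8, lev 1).
Iteration 2: rows with parent_id in {6,8} -> Fantasy (id 9, lev 2), Biology (id 10, lev 2).
Iteration 3: no rows with parent_id in {9,10}; recursion stops.
Total rows emitted: 5.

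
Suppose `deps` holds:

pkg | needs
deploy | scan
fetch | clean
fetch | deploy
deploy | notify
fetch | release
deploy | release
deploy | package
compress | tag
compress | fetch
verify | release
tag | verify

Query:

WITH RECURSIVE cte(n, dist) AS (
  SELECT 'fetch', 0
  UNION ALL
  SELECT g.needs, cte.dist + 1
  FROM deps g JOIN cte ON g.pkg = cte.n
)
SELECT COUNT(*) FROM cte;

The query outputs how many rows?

Base: (fetch, dist=0).
Iteration 1: edges from {fetch} -> (clean, dist=1), (deploy, dist=1), (release, dist=1).
Iteration 2: edges from {clean,deploy,release} -> (notify, dist=2), (package, dist=2), (release, dist=2), (scan, dist=2).
Iteration 3: no outgoing edges from {notify,package,release,scan}; recursion stops.
Total rows emitted: 8.

8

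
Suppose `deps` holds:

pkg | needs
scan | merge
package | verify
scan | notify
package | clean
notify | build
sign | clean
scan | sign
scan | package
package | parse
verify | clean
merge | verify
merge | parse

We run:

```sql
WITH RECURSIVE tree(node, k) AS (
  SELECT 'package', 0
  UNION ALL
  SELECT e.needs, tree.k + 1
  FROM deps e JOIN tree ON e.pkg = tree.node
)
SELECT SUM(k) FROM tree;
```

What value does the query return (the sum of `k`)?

Base: (package, k=0).
Iteration 1: edges from {package} -> (clean, k=1), (parse, k=1), (verify, k=1).
Iteration 2: edges from {clean,parse,verify} -> (clean, k=2).
Iteration 3: no outgoing edges from {clean}; recursion stops.
SUM(k) = 0 + 1 + 1 + 1 + 2 = 5.

5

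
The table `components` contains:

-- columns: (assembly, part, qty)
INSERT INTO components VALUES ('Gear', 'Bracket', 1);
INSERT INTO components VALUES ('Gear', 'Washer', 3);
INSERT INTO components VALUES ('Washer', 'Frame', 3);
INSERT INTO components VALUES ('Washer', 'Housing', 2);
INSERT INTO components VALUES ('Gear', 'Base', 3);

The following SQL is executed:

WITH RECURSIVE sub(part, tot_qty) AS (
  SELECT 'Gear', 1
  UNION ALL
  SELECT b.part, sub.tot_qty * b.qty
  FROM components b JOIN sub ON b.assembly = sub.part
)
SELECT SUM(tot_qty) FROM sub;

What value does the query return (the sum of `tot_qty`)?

Base: (Gear, tot_qty=1).
Iteration 1: components of {Gear} -> Base = 1*3 = 3, Bracket = 1*1 = 1, Washer = 1*3 = 3.
Iteration 2: components of {Base,Bracket,Washer} -> Frame = 3*3 = 9, Housing = 3*2 = 6.
Iteration 3: no further components; recursion stops.
SUM(tot_qty) = 1 + 3 + 3 + 1 + 6 + 9 = 23.

23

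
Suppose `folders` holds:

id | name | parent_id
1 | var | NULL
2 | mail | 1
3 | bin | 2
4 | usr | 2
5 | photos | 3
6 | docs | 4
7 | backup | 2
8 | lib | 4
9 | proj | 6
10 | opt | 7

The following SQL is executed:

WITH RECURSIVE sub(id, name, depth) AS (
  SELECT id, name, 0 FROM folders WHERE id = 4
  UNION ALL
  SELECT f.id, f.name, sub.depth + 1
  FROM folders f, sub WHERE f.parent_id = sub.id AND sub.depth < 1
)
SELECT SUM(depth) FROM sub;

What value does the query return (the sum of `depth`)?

Base: id=4 (usr) at depth 0.
Iteration 1: rows with parent_id in {4} -> docs (id 6, depth 1), lib (id 8, depth 1).
Iteration 2: depth < 1 fails for all current rows; recursion stops.
SUM(depth) = 0 + 1 + 1 = 2.

2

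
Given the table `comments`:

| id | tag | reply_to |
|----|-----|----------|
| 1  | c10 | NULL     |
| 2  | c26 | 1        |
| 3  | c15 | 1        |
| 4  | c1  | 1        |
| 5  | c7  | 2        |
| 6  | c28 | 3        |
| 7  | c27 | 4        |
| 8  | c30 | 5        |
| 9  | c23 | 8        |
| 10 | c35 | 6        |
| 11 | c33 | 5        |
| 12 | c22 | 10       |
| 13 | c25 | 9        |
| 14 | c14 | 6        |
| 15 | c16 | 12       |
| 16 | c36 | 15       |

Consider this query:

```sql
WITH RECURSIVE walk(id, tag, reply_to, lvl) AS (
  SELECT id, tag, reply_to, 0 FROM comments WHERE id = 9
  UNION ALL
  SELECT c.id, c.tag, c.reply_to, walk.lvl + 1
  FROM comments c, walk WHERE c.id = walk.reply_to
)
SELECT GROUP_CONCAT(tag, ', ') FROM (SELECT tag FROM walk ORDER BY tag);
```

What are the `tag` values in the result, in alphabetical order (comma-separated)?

Base: id=9 (c23), reply_to=8, lvl 0.
Iteration 1: join on id=8 -> c30 (id 8, reply_to=5, lvl 1).
Iteration 2: join on id=5 -> c7 (id 5, reply_to=2, lvl 2).
Iteration 3: join on id=2 -> c26 (id 2, reply_to=1, lvl 3).
Iteration 4: join on id=1 -> c10 (id 1, reply_to=NULL, lvl 4).
Iteration 5: reply_to is NULL; no match; recursion stops.

c10, c23, c26, c30, c7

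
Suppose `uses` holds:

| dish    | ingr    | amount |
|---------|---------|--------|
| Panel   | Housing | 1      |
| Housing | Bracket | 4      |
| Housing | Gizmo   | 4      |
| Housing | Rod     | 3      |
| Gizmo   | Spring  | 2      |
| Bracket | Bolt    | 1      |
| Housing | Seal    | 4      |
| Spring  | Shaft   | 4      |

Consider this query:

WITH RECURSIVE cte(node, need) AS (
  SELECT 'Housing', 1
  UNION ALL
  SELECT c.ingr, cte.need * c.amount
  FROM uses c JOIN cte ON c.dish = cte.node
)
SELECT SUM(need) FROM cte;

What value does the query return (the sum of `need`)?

60

Base: (Housing, need=1).
Iteration 1: components of {Housing} -> Bracket = 1*4 = 4, Gizmo = 1*4 = 4, Rod = 1*3 = 3, Seal = 1*4 = 4.
Iteration 2: components of {Bracket,Gizmo,Rod,Seal} -> Bolt = 4*1 = 4, Spring = 4*2 = 8.
Iteration 3: components of {Bolt,Spring} -> Shaft = 8*4 = 32.
Iteration 4: no further components; recursion stops.
SUM(need) = 1 + 4 + 4 + 3 + 4 + 4 + 8 + 32 = 60.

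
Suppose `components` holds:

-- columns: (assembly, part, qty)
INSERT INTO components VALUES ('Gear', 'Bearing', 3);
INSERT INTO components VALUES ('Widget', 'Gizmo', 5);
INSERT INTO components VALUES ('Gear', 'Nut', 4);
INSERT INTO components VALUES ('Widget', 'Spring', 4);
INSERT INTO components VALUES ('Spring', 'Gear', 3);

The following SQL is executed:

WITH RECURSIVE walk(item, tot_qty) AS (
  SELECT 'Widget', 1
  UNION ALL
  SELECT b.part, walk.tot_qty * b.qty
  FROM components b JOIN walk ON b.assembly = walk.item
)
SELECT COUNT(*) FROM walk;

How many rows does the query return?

6

Base: (Widget, tot_qty=1).
Iteration 1: components of {Widget} -> Gizmo = 1*5 = 5, Spring = 1*4 = 4.
Iteration 2: components of {Gizmo,Spring} -> Gear = 4*3 = 12.
Iteration 3: components of {Gear} -> Bearing = 12*3 = 36, Nut = 12*4 = 48.
Iteration 4: no further components; recursion stops.
Total rows emitted: 6.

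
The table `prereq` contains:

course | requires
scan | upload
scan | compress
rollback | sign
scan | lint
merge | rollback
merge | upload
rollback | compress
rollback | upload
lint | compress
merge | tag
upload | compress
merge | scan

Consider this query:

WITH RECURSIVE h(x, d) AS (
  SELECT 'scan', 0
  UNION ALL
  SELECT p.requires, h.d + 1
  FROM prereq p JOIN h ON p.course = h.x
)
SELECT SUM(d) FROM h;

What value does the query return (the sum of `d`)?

7

Base: (scan, d=0).
Iteration 1: edges from {scan} -> (compress, d=1), (lint, d=1), (upload, d=1).
Iteration 2: edges from {compress,lint,upload} -> (compress, d=2) x2. [UNION ALL keeps all 2 new rows, including repeats]
Iteration 3: no outgoing edges from {compress}; recursion stops.
SUM(d) = 0 + 1 + 1 + 1 + 2 + 2 = 7.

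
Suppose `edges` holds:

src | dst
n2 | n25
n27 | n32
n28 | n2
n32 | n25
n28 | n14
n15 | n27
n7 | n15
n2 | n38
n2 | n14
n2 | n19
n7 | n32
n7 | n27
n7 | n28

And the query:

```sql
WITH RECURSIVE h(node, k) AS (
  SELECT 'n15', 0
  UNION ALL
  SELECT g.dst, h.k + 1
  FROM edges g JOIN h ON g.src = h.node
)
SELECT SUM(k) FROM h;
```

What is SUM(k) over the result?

6

Base: (n15, k=0).
Iteration 1: edges from {n15} -> (n27, k=1).
Iteration 2: edges from {n27} -> (n32, k=2).
Iteration 3: edges from {n32} -> (n25, k=3).
Iteration 4: no outgoing edges from {n25}; recursion stops.
SUM(k) = 0 + 1 + 2 + 3 = 6.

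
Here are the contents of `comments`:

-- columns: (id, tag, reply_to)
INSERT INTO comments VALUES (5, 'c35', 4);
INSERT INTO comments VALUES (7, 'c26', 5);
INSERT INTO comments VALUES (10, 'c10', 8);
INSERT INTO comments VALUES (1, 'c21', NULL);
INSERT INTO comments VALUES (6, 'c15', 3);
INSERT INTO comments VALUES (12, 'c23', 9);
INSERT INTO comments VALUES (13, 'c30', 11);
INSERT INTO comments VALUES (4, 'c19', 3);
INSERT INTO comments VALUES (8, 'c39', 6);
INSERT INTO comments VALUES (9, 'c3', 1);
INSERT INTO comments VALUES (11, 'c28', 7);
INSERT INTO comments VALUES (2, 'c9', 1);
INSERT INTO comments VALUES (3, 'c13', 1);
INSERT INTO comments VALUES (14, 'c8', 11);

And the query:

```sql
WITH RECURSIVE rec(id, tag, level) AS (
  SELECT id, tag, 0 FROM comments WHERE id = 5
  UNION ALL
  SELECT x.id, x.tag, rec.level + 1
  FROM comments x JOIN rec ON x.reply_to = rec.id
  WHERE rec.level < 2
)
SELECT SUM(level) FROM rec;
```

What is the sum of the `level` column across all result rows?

3

Base: id=5 (c35) at level 0.
Iteration 1: rows with reply_to in {5} -> c26 (id 7, level 1).
Iteration 2: rows with reply_to in {7} -> c28 (id 11, level 2).
Iteration 3: level < 2 fails for all current rows; recursion stops.
SUM(level) = 0 + 1 + 2 = 3.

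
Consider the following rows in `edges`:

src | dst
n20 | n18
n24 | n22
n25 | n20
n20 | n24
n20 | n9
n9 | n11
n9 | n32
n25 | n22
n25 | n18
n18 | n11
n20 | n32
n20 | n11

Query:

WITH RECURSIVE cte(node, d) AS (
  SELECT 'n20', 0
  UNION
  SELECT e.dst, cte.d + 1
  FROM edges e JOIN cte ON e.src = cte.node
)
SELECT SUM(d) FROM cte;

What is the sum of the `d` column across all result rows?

Base: (n20, d=0).
Iteration 1: edges from {n20} -> (n11, d=1), (n18, d=1), (n24, d=1), (n32, d=1), (n9, d=1).
Iteration 2: edges from {n11,n18,n24,n32,n9} -> (n11, d=2), (n22, d=2), (n32, d=2). [UNION drops 1 duplicate row(s)]
Iteration 3: no outgoing edges from {n11,n22,n32}; recursion stops.
SUM(d) = 0 + 1 + 1 + 1 + 1 + 1 + 2 + 2 + 2 = 11.

11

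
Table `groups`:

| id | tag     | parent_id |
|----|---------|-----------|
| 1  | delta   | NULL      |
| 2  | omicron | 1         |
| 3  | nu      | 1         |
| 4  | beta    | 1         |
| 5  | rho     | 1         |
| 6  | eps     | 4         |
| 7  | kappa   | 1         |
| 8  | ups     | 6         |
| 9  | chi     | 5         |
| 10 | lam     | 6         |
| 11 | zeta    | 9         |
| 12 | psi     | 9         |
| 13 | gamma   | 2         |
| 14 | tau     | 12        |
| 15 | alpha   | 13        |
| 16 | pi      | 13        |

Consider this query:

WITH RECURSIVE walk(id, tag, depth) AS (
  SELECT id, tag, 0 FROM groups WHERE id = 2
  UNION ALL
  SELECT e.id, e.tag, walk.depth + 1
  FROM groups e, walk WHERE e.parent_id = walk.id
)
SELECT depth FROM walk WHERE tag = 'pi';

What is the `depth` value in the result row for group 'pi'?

2

Base: id=2 (omicron) at depth 0.
Iteration 1: rows with parent_id in {2} -> gamma (id 13, depth 1).
Iteration 2: rows with parent_id in {13} -> alpha (id 15, depth 2), pi (id 16, depth 2).
Iteration 3: no rows with parent_id in {15,16}; recursion stops.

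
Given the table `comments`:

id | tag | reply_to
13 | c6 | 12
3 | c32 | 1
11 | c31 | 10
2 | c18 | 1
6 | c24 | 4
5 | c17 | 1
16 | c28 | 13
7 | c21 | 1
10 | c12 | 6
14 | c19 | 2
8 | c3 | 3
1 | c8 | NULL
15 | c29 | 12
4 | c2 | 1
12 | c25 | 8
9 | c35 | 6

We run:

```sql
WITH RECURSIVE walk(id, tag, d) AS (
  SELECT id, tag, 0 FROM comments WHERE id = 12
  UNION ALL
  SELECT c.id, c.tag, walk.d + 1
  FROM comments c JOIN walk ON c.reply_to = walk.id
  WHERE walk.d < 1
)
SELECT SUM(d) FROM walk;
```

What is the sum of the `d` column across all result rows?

2

Base: id=12 (c25) at d 0.
Iteration 1: rows with reply_to in {12} -> c6 (id 13, d 1), c29 (id 15, d 1).
Iteration 2: d < 1 fails for all current rows; recursion stops.
SUM(d) = 0 + 1 + 1 = 2.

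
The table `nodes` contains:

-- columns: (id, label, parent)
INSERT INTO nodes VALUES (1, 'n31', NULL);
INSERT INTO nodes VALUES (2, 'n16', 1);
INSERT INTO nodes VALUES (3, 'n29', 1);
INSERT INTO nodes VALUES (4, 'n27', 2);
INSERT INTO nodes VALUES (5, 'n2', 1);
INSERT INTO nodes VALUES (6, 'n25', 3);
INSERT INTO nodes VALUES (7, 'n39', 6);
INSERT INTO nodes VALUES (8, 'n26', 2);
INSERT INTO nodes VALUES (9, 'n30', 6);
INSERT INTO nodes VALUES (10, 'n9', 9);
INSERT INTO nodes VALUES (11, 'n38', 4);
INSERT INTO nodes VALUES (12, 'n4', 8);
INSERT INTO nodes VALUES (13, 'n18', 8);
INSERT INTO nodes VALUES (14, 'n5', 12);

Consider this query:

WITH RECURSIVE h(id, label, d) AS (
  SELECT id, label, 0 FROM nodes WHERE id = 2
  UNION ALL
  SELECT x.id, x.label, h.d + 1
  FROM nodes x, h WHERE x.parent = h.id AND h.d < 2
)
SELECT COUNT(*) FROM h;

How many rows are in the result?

6

Base: id=2 (n16) at d 0.
Iteration 1: rows with parent in {2} -> n27 (id 4, d 1), n26 (id 8, d 1).
Iteration 2: rows with parent in {4,8} -> n38 (id 11, d 2), n4 (id 12, d 2), n18 (id 13, d 2).
Iteration 3: d < 2 fails for all current rows; recursion stops.
Total rows emitted: 6.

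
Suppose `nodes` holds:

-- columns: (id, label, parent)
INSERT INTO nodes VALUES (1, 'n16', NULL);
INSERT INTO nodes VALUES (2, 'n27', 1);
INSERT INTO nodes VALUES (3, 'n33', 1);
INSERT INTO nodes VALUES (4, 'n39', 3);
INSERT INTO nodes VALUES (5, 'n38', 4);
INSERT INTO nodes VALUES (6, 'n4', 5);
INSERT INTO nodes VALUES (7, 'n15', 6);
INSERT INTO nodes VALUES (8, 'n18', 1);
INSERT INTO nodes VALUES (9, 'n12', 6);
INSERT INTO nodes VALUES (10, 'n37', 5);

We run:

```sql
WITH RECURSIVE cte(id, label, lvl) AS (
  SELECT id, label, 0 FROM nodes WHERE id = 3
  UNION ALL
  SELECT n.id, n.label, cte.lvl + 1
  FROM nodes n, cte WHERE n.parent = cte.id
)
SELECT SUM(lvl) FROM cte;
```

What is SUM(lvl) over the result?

17

Base: id=3 (n33) at lvl 0.
Iteration 1: rows with parent in {3} -> n39 (id 4, lvl 1).
Iteration 2: rows with parent in {4} -> n38 (id 5, lvl 2).
Iteration 3: rows with parent in {5} -> n4 (id 6, lvl 3), n37 (id 10, lvl 3).
Iteration 4: rows with parent in {6,10} -> n15 (id 7, lvl 4), n12 (id 9, lvl 4).
Iteration 5: no rows with parent in {7,9}; recursion stops.
SUM(lvl) = 0 + 1 + 2 + 3 + 3 + 4 + 4 = 17.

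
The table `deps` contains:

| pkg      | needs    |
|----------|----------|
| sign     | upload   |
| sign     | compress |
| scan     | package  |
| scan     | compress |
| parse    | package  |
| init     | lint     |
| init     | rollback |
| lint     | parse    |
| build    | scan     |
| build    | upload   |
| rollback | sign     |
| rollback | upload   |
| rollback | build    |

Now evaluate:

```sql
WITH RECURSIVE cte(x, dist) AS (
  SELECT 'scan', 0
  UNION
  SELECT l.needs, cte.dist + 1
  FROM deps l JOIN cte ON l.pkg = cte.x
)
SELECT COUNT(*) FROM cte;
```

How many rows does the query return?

Base: (scan, dist=0).
Iteration 1: edges from {scan} -> (compress, dist=1), (package, dist=1).
Iteration 2: no outgoing edges from {compress,package}; recursion stops.
Total rows emitted: 3.

3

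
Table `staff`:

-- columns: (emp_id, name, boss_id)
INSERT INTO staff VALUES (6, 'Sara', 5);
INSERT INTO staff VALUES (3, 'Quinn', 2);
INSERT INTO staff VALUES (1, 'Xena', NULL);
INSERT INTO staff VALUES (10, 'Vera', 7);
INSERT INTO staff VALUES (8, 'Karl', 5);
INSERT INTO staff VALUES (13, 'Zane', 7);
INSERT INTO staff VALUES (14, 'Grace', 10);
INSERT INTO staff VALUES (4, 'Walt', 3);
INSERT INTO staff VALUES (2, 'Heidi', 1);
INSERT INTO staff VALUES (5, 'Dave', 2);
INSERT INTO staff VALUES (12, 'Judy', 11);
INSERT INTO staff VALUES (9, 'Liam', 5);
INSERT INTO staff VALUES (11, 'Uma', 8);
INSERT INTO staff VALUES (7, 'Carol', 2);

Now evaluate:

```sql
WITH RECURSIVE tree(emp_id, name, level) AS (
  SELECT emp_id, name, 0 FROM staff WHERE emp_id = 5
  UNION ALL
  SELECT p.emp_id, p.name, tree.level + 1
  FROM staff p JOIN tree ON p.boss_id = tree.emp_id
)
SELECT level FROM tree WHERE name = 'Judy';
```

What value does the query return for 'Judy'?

3

Base: emp_id=5 (Dave) at level 0.
Iteration 1: rows with boss_id in {5} -> Sara (id 6, level 1), Karl (id 8, level 1), Liam (id 9, level 1).
Iteration 2: rows with boss_id in {6,8,9} -> Uma (id 11, level 2).
Iteration 3: rows with boss_id in {11} -> Judy (id 12, level 3).
Iteration 4: no rows with boss_id in {12}; recursion stops.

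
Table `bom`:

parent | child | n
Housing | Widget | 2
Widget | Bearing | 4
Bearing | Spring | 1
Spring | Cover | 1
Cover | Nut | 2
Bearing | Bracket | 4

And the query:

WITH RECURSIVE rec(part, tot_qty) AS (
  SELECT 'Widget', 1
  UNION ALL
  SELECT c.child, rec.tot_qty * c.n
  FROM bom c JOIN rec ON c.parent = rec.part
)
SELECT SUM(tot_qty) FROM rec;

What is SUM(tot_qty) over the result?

Base: (Widget, tot_qty=1).
Iteration 1: components of {Widget} -> Bearing = 1*4 = 4.
Iteration 2: components of {Bearing} -> Bracket = 4*4 = 16, Spring = 4*1 = 4.
Iteration 3: components of {Bracket,Spring} -> Cover = 4*1 = 4.
Iteration 4: components of {Cover} -> Nut = 4*2 = 8.
Iteration 5: no further components; recursion stops.
SUM(tot_qty) = 1 + 4 + 4 + 16 + 4 + 8 = 37.

37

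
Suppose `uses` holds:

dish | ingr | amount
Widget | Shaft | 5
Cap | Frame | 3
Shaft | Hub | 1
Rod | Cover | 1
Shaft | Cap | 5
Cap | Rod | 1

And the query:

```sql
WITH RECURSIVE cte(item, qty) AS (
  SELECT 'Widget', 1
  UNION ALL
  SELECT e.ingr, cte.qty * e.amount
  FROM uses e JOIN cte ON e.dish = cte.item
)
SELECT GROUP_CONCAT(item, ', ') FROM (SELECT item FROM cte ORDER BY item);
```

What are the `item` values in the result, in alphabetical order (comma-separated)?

Base: (Widget, qty=1).
Iteration 1: components of {Widget} -> Shaft = 1*5 = 5.
Iteration 2: components of {Shaft} -> Cap = 5*5 = 25, Hub = 5*1 = 5.
Iteration 3: components of {Cap,Hub} -> Frame = 25*3 = 75, Rod = 25*1 = 25.
Iteration 4: components of {Frame,Rod} -> Cover = 25*1 = 25.
Iteration 5: no further components; recursion stops.

Cap, Cover, Frame, Hub, Rod, Shaft, Widget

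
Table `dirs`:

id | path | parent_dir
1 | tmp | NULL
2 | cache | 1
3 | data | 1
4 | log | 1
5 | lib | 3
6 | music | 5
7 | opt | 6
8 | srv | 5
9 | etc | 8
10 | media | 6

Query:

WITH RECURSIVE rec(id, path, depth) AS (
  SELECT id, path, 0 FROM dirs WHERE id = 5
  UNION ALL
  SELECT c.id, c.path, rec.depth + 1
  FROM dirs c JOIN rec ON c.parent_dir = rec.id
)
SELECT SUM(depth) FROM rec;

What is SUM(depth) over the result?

8

Base: id=5 (lib) at depth 0.
Iteration 1: rows with parent_dir in {5} -> music (id 6, depth 1), srv (id 8, depth 1).
Iteration 2: rows with parent_dir in {6,8} -> opt (id 7, depth 2), etc (id 9, depth 2), media (id 10, depth 2).
Iteration 3: no rows with parent_dir in {7,9,10}; recursion stops.
SUM(depth) = 0 + 1 + 1 + 2 + 2 + 2 = 8.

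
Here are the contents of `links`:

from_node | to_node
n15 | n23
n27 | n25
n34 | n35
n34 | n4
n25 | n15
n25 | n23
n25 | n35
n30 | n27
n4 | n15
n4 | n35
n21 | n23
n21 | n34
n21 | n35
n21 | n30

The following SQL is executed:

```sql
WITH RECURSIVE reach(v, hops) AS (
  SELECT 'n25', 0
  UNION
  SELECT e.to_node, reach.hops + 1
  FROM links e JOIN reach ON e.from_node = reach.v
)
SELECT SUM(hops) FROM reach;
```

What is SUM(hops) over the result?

5

Base: (n25, hops=0).
Iteration 1: edges from {n25} -> (n15, hops=1), (n23, hops=1), (n35, hops=1).
Iteration 2: edges from {n15,n23,n35} -> (n23, hops=2).
Iteration 3: no outgoing edges from {n23}; recursion stops.
SUM(hops) = 0 + 1 + 1 + 1 + 2 = 5.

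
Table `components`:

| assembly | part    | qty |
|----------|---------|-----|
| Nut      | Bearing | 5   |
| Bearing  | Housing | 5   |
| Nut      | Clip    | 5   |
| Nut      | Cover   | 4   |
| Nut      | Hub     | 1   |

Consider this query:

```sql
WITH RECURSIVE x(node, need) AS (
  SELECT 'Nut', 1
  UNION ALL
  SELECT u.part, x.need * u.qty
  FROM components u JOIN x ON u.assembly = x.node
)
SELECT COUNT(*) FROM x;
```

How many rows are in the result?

6

Base: (Nut, need=1).
Iteration 1: components of {Nut} -> Bearing = 1*5 = 5, Clip = 1*5 = 5, Cover = 1*4 = 4, Hub = 1*1 = 1.
Iteration 2: components of {Bearing,Clip,Cover,Hub} -> Housing = 5*5 = 25.
Iteration 3: no further components; recursion stops.
Total rows emitted: 6.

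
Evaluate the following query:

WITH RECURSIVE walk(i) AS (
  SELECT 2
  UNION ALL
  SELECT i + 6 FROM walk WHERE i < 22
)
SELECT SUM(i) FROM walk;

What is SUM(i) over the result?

70

Base: i=2.
Iteration 1: 2 < 22 holds -> i = 2 + 6 = 8.
Iteration 2: 8 < 22 holds -> i = 8 + 6 = 14.
Iteration 3: 14 < 22 holds -> i = 14 + 6 = 20.
Iteration 4: 20 < 22 holds -> i = 20 + 6 = 26.
Iteration 5: 26 < 22 fails; recursion stops.
SUM(i) = 2 + 8 + 14 + 20 + 26 = 70.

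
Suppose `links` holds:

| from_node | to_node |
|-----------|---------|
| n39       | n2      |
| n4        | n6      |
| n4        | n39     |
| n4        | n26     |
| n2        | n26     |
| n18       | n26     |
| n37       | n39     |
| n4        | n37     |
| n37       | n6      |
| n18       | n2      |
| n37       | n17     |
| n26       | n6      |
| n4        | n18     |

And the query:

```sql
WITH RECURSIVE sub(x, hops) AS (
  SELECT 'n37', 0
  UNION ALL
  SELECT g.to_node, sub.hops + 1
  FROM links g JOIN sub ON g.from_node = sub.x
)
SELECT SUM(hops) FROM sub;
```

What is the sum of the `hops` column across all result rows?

Base: (n37, hops=0).
Iteration 1: edges from {n37} -> (n17, hops=1), (n39, hops=1), (n6, hops=1).
Iteration 2: edges from {n17,n39,n6} -> (n2, hops=2).
Iteration 3: edges from {n2} -> (n26, hops=3).
Iteration 4: edges from {n26} -> (n6, hops=4).
Iteration 5: no outgoing edges from {n6}; recursion stops.
SUM(hops) = 0 + 1 + 1 + 1 + 2 + 3 + 4 = 12.

12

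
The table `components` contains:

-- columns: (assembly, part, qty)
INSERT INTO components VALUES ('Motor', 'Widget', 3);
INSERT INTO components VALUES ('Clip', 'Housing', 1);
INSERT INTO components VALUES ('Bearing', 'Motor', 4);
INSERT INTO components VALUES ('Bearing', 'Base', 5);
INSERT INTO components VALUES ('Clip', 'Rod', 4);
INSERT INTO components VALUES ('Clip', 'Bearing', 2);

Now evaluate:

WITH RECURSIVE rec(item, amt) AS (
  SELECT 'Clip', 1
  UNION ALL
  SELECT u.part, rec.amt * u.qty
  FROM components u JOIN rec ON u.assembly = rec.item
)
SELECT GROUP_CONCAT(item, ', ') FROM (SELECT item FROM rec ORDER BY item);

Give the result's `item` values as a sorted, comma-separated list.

Base, Bearing, Clip, Housing, Motor, Rod, Widget

Base: (Clip, amt=1).
Iteration 1: components of {Clip} -> Bearing = 1*2 = 2, Housing = 1*1 = 1, Rod = 1*4 = 4.
Iteration 2: components of {Bearing,Housing,Rod} -> Base = 2*5 = 10, Motor = 2*4 = 8.
Iteration 3: components of {Base,Motor} -> Widget = 8*3 = 24.
Iteration 4: no further components; recursion stops.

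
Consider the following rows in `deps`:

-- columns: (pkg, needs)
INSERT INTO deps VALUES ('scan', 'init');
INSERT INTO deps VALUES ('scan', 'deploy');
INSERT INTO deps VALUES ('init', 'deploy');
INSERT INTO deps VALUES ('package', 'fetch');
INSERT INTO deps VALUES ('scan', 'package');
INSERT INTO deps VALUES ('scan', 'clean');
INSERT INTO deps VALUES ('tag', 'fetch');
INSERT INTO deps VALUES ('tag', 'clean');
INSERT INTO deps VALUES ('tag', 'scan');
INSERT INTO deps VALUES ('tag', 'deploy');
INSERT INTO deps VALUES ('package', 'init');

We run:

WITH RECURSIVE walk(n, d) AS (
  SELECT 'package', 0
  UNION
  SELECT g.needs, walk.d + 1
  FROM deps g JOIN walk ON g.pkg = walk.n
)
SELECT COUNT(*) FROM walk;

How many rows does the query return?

Base: (package, d=0).
Iteration 1: edges from {package} -> (fetch, d=1), (init, d=1).
Iteration 2: edges from {fetch,init} -> (deploy, d=2).
Iteration 3: no outgoing edges from {deploy}; recursion stops.
Total rows emitted: 4.

4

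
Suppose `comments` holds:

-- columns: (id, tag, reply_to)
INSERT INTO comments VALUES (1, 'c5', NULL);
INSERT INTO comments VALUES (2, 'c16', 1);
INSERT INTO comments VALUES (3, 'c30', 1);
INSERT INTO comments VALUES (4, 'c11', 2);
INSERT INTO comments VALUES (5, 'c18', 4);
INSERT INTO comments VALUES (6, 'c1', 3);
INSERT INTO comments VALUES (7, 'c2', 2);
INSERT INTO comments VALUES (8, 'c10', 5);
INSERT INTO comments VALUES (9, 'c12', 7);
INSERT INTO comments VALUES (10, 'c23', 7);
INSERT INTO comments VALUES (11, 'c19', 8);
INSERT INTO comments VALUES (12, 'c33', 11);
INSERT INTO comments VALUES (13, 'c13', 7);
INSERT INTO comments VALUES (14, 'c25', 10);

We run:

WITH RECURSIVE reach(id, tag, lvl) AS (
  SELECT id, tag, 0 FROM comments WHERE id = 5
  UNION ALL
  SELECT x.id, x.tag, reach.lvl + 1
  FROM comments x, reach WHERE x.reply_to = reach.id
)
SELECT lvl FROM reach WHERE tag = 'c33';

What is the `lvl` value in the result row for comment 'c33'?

3

Base: id=5 (c18) at lvl 0.
Iteration 1: rows with reply_to in {5} -> c10 (id 8, lvl 1).
Iteration 2: rows with reply_to in {8} -> c19 (id 11, lvl 2).
Iteration 3: rows with reply_to in {11} -> c33 (id 12, lvl 3).
Iteration 4: no rows with reply_to in {12}; recursion stops.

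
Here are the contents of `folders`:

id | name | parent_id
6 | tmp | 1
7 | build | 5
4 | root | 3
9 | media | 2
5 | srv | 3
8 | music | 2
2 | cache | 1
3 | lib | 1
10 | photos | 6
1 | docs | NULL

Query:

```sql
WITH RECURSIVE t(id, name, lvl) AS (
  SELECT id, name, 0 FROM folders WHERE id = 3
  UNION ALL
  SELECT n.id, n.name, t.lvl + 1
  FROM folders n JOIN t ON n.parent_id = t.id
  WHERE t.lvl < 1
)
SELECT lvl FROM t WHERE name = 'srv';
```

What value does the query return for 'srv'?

1

Base: id=3 (lib) at lvl 0.
Iteration 1: rows with parent_id in {3} -> root (id 4, lvl 1), srv (id 5, lvl 1).
Iteration 2: lvl < 1 fails for all current rows; recursion stops.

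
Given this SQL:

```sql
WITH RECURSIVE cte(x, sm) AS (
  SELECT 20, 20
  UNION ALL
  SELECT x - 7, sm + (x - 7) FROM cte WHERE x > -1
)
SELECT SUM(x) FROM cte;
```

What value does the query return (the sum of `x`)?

Base: x=20, sm=20.
Iteration 1: 20 > -1 holds -> x = 20 - 7 = 13, sm = 20 + 13 = 33.
Iteration 2: 13 > -1 holds -> x = 13 - 7 = 6, sm = 33 + 6 = 39.
Iteration 3: 6 > -1 holds -> x = 6 - 7 = -1, sm = 39 + -1 = 38.
Iteration 4: -1 > -1 fails; recursion stops.
SUM(x) = 20 + 13 + 6 + -1 = 38.

38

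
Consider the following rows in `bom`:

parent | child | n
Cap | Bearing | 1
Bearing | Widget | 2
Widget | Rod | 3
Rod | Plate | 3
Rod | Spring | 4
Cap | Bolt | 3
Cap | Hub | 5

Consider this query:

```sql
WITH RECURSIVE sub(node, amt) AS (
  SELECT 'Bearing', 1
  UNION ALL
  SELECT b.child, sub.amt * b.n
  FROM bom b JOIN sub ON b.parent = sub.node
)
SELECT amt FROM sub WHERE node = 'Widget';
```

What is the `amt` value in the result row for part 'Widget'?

2

Base: (Bearing, amt=1).
Iteration 1: components of {Bearing} -> Widget = 1*2 = 2.
Iteration 2: components of {Widget} -> Rod = 2*3 = 6.
Iteration 3: components of {Rod} -> Plate = 6*3 = 18, Spring = 6*4 = 24.
Iteration 4: no further components; recursion stops.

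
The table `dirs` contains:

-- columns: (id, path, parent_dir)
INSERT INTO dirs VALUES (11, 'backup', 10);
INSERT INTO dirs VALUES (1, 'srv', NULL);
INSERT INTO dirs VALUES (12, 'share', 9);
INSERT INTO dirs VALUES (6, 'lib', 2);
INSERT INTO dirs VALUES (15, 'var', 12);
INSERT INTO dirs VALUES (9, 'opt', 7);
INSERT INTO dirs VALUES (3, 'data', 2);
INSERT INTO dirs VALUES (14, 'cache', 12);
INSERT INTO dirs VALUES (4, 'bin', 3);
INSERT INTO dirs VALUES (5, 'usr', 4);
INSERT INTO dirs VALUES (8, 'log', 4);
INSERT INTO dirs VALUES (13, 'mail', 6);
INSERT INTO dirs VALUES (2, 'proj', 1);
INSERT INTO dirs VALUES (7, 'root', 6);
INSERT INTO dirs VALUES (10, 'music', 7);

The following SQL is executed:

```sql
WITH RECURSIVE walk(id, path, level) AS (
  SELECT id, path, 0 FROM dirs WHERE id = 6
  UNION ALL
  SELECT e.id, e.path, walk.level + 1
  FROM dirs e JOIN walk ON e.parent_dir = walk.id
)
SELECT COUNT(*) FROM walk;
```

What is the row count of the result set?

Base: id=6 (lib) at level 0.
Iteration 1: rows with parent_dir in {6} -> root (id 7, level 1), mail (id 13, level 1).
Iteration 2: rows with parent_dir in {7,13} -> opt (id 9, level 2), music (id 10, level 2).
Iteration 3: rows with parent_dir in {9,10} -> backup (id 11, level 3), share (id 12, level 3).
Iteration 4: rows with parent_dir in {11,12} -> cache (id 14, level 4), var (id 15, level 4).
Iteration 5: no rows with parent_dir in {14,15}; recursion stops.
Total rows emitted: 9.

9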